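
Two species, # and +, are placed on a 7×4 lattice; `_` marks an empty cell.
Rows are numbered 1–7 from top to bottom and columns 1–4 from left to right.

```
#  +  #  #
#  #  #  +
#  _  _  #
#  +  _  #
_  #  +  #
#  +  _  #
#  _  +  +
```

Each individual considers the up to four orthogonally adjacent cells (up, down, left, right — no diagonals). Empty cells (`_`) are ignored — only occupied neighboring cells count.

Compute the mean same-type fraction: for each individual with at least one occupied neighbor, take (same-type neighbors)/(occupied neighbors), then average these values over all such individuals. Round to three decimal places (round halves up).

(1,1)# 1/2
(1,2)+ 0/3
(1,3)# 2/3
(1,4)# 1/2
(2,1)# 3/3
(2,2)# 2/3
(2,3)# 2/3
(2,4)+ 0/3
(3,1)# 2/2
(3,4)# 1/2
(4,1)# 1/2
(4,2)+ 0/2
(4,4)# 2/2
(5,2)# 0/3
(5,3)+ 0/2
(5,4)# 2/3
(6,1)# 1/2
(6,2)+ 0/2
(6,4)# 1/2
(7,1)# 1/1
(7,3)+ 1/1
(7,4)+ 1/2
Sum over 22 individuals: 1/2 + 0/3 + 2/3 + 1/2 + 3/3 + 2/3 + 2/3 + 0/3 + 2/2 + 1/2 + 1/2 + 0/2 + 2/2 + 0/3 + 0/2 + 2/3 + 1/2 + 0/2 + 1/2 + 1/1 + 1/1 + 1/2 = 67/6; mean = 67/6 ÷ 22 = 67/132 = 0.507575… → 0.508.

0.508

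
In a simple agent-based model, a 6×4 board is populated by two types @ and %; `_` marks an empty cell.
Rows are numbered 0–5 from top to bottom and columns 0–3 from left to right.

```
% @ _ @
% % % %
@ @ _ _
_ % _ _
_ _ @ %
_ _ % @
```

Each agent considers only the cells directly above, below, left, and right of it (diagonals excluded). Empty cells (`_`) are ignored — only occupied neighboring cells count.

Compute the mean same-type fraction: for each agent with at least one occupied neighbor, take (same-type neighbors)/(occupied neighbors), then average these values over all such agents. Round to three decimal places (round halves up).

0.286

(0,0)% 1/2
(0,1)@ 0/2
(0,3)@ 0/1
(1,0)% 2/3
(1,1)% 2/4
(1,2)% 2/2
(1,3)% 1/2
(2,0)@ 1/2
(2,1)@ 1/3
(3,1)% 0/1
(4,2)@ 0/2
(4,3)% 0/2
(5,2)% 0/2
(5,3)@ 0/2
Sum over 14 agents: 1/2 + 0/2 + 0/1 + 2/3 + 2/4 + 2/2 + 1/2 + 1/2 + 1/3 + 0/1 + 0/2 + 0/2 + 0/2 + 0/2 = 4; mean = 4 ÷ 14 = 2/7 = 0.285714… → 0.286.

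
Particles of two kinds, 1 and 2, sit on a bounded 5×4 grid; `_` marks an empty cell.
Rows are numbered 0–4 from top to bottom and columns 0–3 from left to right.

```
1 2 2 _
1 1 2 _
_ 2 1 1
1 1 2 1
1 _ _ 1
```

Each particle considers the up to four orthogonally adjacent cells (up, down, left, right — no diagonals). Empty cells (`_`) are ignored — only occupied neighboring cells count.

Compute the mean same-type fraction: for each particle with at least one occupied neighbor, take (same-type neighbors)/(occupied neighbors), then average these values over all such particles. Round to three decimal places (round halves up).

Row 0: (0,0)1 1/2 · (0,1)2 1/3 · (0,2)2 2/2
Row 1: (1,0)1 2/2 · (1,1)1 1/4 · (1,2)2 1/3
Row 2: (2,1)2 0/3 · (2,2)1 1/4 · (2,3)1 2/2
Row 3: (3,0)1 2/2 · (3,1)1 1/3 · (3,2)2 0/3 · (3,3)1 2/3
Row 4: (4,0)1 1/1 · (4,3)1 1/1
Sum over 15 particles: 1/2 + 1/3 + 2/2 + 2/2 + 1/4 + 1/3 + 0/3 + 1/4 + 2/2 + 2/2 + 1/3 + 0/3 + 2/3 + 1/1 + 1/1 = 26/3; mean = 26/3 ÷ 15 = 26/45 = 0.577777… → 0.578.

0.578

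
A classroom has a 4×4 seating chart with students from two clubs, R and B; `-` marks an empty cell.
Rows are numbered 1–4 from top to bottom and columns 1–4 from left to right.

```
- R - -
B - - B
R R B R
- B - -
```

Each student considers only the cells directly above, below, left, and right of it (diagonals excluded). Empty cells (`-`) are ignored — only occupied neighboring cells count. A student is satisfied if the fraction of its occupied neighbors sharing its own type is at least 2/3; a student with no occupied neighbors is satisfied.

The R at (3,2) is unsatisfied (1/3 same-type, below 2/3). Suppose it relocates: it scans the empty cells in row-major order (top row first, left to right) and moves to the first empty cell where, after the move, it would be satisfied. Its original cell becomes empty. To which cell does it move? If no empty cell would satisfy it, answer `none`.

Vacating (3,2). Empty cells in order:
  (1,1): 1/2 same-type → still unsatisfied.
  (1,3): 1/1 same-type → satisfied — stop here.

(1,3)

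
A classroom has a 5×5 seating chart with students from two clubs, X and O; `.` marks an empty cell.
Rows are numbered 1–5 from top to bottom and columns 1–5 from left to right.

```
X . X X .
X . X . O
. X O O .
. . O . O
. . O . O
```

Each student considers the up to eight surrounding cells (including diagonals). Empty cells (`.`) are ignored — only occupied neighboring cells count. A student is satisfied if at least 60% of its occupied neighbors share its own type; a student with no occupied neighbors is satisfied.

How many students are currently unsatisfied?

Row 1: (1,1)X 1/1 satisfied · (1,3)X 2/2 satisfied · (1,4)X 2/3 satisfied
Row 2: (2,1)X 2/2 satisfied · (2,3)X 3/5 satisfied · (2,5)O 1/2 not
Row 3: (3,2)X 2/4 not · (3,3)O 2/4 not · (3,4)O 4/5 satisfied
Row 4: (4,3)O 3/4 satisfied · (4,5)O 2/2 satisfied
Row 5: (5,3)O 1/1 satisfied · (5,5)O 1/1 satisfied
Unsatisfied: (2,5), (3,2), (3,3) — 3 in total.

3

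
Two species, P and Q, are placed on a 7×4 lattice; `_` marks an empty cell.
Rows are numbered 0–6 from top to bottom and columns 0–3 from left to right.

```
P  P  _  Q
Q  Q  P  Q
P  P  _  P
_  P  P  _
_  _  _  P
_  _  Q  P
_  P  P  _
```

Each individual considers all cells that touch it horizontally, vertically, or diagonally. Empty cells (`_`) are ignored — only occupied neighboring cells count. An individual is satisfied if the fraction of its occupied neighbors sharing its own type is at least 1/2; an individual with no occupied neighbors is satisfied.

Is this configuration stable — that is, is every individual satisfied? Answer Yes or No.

(0,0)P 1/3 unhappy
(0,1)P 2/4 ok
(0,3)Q 1/2 ok
(1,0)Q 1/5 unhappy
(1,1)Q 1/6 unhappy
(1,2)P 3/6 ok
(1,3)Q 1/3 unhappy
(2,0)P 2/4 ok
(2,1)P 4/6 ok
(2,3)P 2/3 ok
(3,1)P 3/3 ok
(3,2)P 4/4 ok
(4,3)P 2/3 ok
(5,2)Q 0/4 unhappy
(5,3)P 2/3 ok
(6,1)P 1/2 ok
(6,2)P 2/3 ok
For instance (0,0) has only 1/3 same-type neighbors, below 1/2.

No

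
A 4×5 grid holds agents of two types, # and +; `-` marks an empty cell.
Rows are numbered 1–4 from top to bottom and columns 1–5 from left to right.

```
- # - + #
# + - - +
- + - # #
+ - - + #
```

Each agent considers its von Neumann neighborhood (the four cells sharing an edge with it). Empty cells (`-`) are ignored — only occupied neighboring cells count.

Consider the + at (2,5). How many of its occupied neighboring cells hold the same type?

0

Occupied neighbors of (2,5): (1,5)=#, (3,5)=#.
Same type (+): 0 of 2.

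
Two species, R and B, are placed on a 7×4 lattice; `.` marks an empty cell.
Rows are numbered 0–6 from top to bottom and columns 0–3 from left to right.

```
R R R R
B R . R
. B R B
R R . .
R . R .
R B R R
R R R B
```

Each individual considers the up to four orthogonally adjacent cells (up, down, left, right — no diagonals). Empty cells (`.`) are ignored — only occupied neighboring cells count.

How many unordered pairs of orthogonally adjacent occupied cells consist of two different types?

12

Scan each occupied cell's neighbors to the right and below so each pair is counted once.
From row 0: 1 unlike of 6 pairs (running 1/6).
From row 1: 3 unlike of 3 pairs (running 4/9).
From row 2: 3 unlike of 3 pairs (running 7/12).
From row 3: 0 unlike of 2 pairs (running 7/14).
From row 4: 0 unlike of 2 pairs (running 7/16).
From row 5: 4 unlike of 7 pairs (running 11/23).
From row 6: 1 unlike of 3 pairs (running 12/26).
Total adjacent occupied pairs: 26; unlike-type pairs: 12.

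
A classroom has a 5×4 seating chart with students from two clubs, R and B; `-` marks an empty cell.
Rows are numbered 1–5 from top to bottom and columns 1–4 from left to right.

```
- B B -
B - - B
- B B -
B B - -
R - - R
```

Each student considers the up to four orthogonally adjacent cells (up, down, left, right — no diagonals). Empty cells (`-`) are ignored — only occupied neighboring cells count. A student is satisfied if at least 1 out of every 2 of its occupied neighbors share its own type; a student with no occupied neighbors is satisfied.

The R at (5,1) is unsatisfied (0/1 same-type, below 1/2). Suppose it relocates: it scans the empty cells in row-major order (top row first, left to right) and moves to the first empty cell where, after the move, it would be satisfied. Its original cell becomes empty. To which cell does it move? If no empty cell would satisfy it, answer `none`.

Vacating (5,1). Empty cells in order:
  (1,1): 0/2 same-type → still unsatisfied.
  (1,4): 0/2 same-type → still unsatisfied.
  (2,2): 0/3 same-type → still unsatisfied.
  (2,3): 0/3 same-type → still unsatisfied.
  (3,1): 0/3 same-type → still unsatisfied.
  (3,4): 0/2 same-type → still unsatisfied.
  (4,3): 0/2 same-type → still unsatisfied.
  (4,4): 1/1 same-type → satisfied — stop here.

(4,4)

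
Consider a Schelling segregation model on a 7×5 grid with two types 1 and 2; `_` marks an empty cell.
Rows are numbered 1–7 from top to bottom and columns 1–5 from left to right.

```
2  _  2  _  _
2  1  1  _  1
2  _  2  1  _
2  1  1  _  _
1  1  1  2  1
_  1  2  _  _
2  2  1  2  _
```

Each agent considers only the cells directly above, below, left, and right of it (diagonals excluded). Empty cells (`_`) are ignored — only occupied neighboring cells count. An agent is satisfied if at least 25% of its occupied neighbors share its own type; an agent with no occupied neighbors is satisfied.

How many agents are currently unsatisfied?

8

(1,1)2 1/1 ✓
(1,3)2 0/1 ✗
(2,1)2 2/3 ✓
(2,2)1 1/2 ✓
(2,3)1 1/3 ✓
(2,5)1 0/0 ✓
(3,1)2 2/2 ✓
(3,3)2 0/3 ✗
(3,4)1 0/1 ✗
(4,1)2 1/3 ✓
(4,2)1 2/3 ✓
(4,3)1 2/3 ✓
(5,1)1 1/2 ✓
(5,2)1 4/4 ✓
(5,3)1 2/4 ✓
(5,4)2 0/2 ✗
(5,5)1 0/1 ✗
(6,2)1 1/3 ✓
(6,3)2 0/3 ✗
(7,1)2 1/1 ✓
(7,2)2 1/3 ✓
(7,3)1 0/3 ✗
(7,4)2 0/1 ✗
Unsatisfied: (1,3), (3,3), (3,4), (5,4), (5,5), (6,3), (7,3), (7,4) — 8 in total.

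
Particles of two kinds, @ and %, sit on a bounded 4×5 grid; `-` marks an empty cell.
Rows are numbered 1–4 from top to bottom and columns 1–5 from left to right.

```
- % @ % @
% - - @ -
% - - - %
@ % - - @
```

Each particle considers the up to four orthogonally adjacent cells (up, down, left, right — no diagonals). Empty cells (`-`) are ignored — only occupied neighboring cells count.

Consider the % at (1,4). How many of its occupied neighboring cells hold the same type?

Occupied neighbors of (1,4): (2,4)=@, (1,3)=@, (1,5)=@.
Same type (%): 0 of 3.

0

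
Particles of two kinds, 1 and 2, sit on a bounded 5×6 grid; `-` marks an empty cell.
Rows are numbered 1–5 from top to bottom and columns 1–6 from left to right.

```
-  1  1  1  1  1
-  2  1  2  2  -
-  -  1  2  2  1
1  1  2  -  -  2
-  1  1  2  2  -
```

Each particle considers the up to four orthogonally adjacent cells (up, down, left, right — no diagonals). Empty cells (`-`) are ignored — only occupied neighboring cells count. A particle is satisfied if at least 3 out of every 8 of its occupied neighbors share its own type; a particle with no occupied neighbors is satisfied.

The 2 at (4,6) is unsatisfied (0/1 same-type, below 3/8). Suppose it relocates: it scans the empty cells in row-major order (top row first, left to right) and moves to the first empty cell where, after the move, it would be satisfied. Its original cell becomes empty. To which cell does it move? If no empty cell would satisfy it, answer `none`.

(2,1)

Vacating (4,6). Empty cells in order:
  (1,1): 0/1 same-type → still unsatisfied.
  (2,1): 1/1 same-type → satisfied — stop here.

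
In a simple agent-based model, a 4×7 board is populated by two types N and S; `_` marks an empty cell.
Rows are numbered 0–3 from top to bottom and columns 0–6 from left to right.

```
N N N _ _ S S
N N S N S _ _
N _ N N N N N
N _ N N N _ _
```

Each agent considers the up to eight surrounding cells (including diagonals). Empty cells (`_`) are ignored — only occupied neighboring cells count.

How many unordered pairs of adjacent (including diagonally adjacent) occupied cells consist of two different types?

10

Scan each occupied cell's neighbors to the right and below (and the two forward diagonals) so each pair is counted once.
Row 0: N(0,0)–N(0,1)= N(0,0)–N(1,0)= N(0,0)–N(1,1)= N(0,1)–N(0,2)= N(0,1)–N(1,1)= N(0,1)–S(1,2)≠ N(0,1)–N(1,0)= N(0,2)–S(1,2)≠ N(0,2)–N(1,3)= N(0,2)–N(1,1)= S(0,5)–S(0,6)= S(0,5)–S(1,4)=  → 2/12 unlike.
Row 1: N(1,0)–N(1,1)= N(1,0)–N(2,0)= N(1,1)–S(1,2)≠ N(1,1)–N(2,2)= N(1,1)–N(2,0)= S(1,2)–N(1,3)≠ S(1,2)–N(2,2)≠ S(1,2)–N(2,3)≠ N(1,3)–S(1,4)≠ N(1,3)–N(2,3)= N(1,3)–N(2,4)= N(1,3)–N(2,2)= S(1,4)–N(2,4)≠ S(1,4)–N(2,5)≠ S(1,4)–N(2,3)≠  → 8/15 unlike.
Row 2: N(2,0)–N(3,0)= N(2,2)–N(2,3)= N(2,2)–N(3,2)= N(2,2)–N(3,3)= N(2,3)–N(2,4)= N(2,3)–N(3,3)= N(2,3)–N(3,4)= N(2,3)–N(3,2)= N(2,4)–N(2,5)= N(2,4)–N(3,4)= N(2,4)–N(3,3)= N(2,5)–N(2,6)= N(2,5)–N(3,4)=  → 0/13 unlike.
Row 3: N(3,2)–N(3,3)= N(3,3)–N(3,4)=  → 0/2 unlike.
Total adjacent occupied pairs: 42; unlike-type pairs: 10.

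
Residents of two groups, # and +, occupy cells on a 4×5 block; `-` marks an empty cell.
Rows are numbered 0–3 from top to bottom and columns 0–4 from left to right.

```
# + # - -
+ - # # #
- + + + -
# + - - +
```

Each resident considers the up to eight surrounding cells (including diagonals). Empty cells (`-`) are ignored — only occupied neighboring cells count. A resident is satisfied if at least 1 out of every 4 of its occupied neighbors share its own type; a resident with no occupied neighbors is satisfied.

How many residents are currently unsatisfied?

2

(0,0)# 0/2 ✗
(0,1)+ 1/4 ✓
(0,2)# 2/3 ✓
(1,0)+ 2/3 ✓
(1,2)# 2/6 ✓
(1,3)# 3/5 ✓
(1,4)# 1/2 ✓
(2,1)+ 3/5 ✓
(2,2)+ 3/5 ✓
(2,3)+ 2/5 ✓
(3,0)# 0/2 ✗
(3,1)+ 2/3 ✓
(3,4)+ 1/1 ✓
Unsatisfied: (0,0), (3,0) — 2 in total.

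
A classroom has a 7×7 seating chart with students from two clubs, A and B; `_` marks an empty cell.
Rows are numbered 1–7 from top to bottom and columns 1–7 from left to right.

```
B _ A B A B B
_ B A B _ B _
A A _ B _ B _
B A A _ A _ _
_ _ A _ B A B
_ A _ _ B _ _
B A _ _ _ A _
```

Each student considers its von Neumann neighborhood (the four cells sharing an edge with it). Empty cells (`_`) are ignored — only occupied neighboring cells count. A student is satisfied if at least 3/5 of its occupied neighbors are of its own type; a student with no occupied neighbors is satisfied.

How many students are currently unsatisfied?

13

Row 1: (1,1)B 0/0 ✓ · (1,3)A 1/2 ✗ · (1,4)B 1/3 ✗ · (1,5)A 0/2 ✗ · (1,6)B 2/3 ✓ · (1,7)B 1/1 ✓
Row 2: (2,2)B 0/2 ✗ · (2,3)A 1/3 ✗ · (2,4)B 2/3 ✓ · (2,6)B 2/2 ✓
Row 3: (3,1)A 1/2 ✗ · (3,2)A 2/3 ✓ · (3,4)B 1/1 ✓ · (3,6)B 1/1 ✓
Row 4: (4,1)B 0/2 ✗ · (4,2)A 2/3 ✓ · (4,3)A 2/2 ✓ · (4,5)A 0/1 ✗
Row 5: (5,3)A 1/1 ✓ · (5,5)B 1/3 ✗ · (5,6)A 0/2 ✗ · (5,7)B 0/1 ✗
Row 6: (6,2)A 1/1 ✓ · (6,5)B 1/1 ✓
Row 7: (7,1)B 0/1 ✗ · (7,2)A 1/2 ✗ · (7,6)A 0/0 ✓
Unsatisfied: (1,3), (1,4), (1,5), (2,2), (2,3), (3,1), (4,1), (4,5), (5,5), (5,6), (5,7), (7,1), (7,2) — 13 in total.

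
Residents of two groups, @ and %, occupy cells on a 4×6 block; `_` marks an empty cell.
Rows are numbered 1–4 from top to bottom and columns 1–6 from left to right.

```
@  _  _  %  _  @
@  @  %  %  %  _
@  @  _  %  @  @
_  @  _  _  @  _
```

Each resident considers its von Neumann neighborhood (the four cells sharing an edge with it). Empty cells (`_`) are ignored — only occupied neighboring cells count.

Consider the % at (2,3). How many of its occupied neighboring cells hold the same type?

Occupied neighbors of (2,3): (2,2)=@, (2,4)=%.
Same type (%): 1 of 2.

1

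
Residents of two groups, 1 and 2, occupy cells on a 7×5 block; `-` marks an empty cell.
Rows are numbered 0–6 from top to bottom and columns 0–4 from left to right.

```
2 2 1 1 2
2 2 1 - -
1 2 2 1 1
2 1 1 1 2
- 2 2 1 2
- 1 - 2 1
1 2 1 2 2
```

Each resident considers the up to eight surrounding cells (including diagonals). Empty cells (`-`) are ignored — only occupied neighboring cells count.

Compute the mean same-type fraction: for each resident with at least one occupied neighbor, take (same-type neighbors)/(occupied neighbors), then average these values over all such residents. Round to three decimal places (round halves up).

(0,0)2 3/3
(0,1)2 3/5
(0,2)1 2/4
(0,3)1 2/3
(0,4)2 0/1
(1,0)2 4/5
(1,1)2 5/8
(1,2)1 3/7
(2,0)1 1/5
(2,1)2 4/8
(2,2)2 2/7
(2,3)1 4/6
(2,4)1 2/3
(3,0)2 2/4
(3,1)1 2/7
(3,2)1 4/8
(3,3)1 4/8
(3,4)2 1/5
(4,1)2 2/5
(4,2)2 2/7
(4,3)1 3/7
(4,4)2 2/5
(5,1)1 2/5
(5,3)2 4/7
(5,4)1 1/5
(6,0)1 1/2
(6,1)2 0/3
(6,2)1 1/4
(6,3)2 2/4
(6,4)2 2/3
Sum over 30 residents: 3/3 + 3/5 + 2/4 + 2/3 + 0/1 + 4/5 + 5/8 + 3/7 + 1/5 + 4/8 + 2/7 + 4/6 + 2/3 + 2/4 + 2/7 + 4/8 + 4/8 + 1/5 + 2/5 + 2/7 + 3/7 + 2/5 + 2/5 + 4/7 + 1/5 + 1/2 + 0/3 + 1/4 + 2/4 + 2/3 = 11363/840; mean = 11363/840 ÷ 30 = 11363/25200 = 0.450912… → 0.451.

0.451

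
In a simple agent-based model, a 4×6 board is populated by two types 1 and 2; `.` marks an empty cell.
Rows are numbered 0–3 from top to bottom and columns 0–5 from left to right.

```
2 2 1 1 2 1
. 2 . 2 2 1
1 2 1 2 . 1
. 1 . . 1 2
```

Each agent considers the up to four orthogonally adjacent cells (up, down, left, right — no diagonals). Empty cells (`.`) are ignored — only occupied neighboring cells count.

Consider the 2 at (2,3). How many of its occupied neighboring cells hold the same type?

Occupied neighbors of (2,3): (1,3)=2, (2,2)=1.
Same type (2): 1 of 2.

1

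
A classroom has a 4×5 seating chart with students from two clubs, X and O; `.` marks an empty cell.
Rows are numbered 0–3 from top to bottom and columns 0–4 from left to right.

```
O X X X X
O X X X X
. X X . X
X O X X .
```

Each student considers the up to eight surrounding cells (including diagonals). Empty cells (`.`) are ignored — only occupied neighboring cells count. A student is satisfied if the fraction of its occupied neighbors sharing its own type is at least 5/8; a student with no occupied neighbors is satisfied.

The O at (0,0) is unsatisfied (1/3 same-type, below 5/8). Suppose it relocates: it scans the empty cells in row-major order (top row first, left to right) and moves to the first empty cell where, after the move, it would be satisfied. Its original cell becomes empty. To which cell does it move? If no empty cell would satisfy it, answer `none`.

none

Vacating (0,0). Empty cells in order:
  (2,0): 2/5 same-type → still unsatisfied.
  (2,3): 0/7 same-type → still unsatisfied.
  (3,4): 0/2 same-type → still unsatisfied.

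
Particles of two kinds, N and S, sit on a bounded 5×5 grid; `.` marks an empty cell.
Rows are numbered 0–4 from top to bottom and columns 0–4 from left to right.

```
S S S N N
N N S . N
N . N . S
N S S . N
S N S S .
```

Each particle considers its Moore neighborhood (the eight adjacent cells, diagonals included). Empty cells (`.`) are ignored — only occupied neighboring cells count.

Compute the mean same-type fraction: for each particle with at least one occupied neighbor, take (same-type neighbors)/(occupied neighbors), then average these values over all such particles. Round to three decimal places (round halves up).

0.470

Row 0: (0,0)S 1/3 · (0,1)S 3/5 · (0,2)S 2/4 · (0,3)N 2/4 · (0,4)N 2/2
Row 1: (1,0)N 2/4 · (1,1)N 3/7 · (1,2)S 2/5 · (1,4)N 2/3
Row 2: (2,0)N 3/4 · (2,2)N 1/4 · (2,4)S 0/2
Row 3: (3,0)N 2/4 · (3,1)S 3/7 · (3,2)S 3/5 · (3,4)N 0/2
Row 4: (4,0)S 1/3 · (4,1)N 1/5 · (4,2)S 3/4 · (4,3)S 2/3
Sum over 20 particles: 1/3 + 3/5 + 2/4 + 2/4 + 2/2 + 2/4 + 3/7 + 2/5 + 2/3 + 3/4 + 1/4 + 0/2 + 2/4 + 3/7 + 3/5 + 0/2 + 1/3 + 1/5 + 3/4 + 2/3 = 1317/140; mean = 1317/140 ÷ 20 = 1317/2800 = 0.470357… → 0.470.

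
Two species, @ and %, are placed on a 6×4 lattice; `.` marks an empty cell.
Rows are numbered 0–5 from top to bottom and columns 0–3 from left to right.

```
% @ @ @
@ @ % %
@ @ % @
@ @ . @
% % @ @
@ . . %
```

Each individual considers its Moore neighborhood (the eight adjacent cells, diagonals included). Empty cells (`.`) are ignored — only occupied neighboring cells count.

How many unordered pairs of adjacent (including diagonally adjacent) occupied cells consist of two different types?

26

Scan each occupied cell's neighbors to the right and below (and the two forward diagonals) so each pair is counted once.
Row 0: %(0,0)–@(0,1)≠ %(0,0)–@(1,0)≠ %(0,0)–@(1,1)≠ @(0,1)–@(0,2)= @(0,1)–@(1,1)= @(0,1)–%(1,2)≠ @(0,1)–@(1,0)= @(0,2)–@(0,3)= @(0,2)–%(1,2)≠ @(0,2)–%(1,3)≠ @(0,2)–@(1,1)= @(0,3)–%(1,3)≠ @(0,3)–%(1,2)≠  → 8/13 unlike.
Row 1: @(1,0)–@(1,1)= @(1,0)–@(2,0)= @(1,0)–@(2,1)= @(1,1)–%(1,2)≠ @(1,1)–@(2,1)= @(1,1)–%(2,2)≠ @(1,1)–@(2,0)= %(1,2)–%(1,3)= %(1,2)–%(2,2)= %(1,2)–@(2,3)≠ %(1,2)–@(2,1)≠ %(1,3)–@(2,3)≠ %(1,3)–%(2,2)=  → 5/13 unlike.
Row 2: @(2,0)–@(2,1)= @(2,0)–@(3,0)= @(2,0)–@(3,1)= @(2,1)–%(2,2)≠ @(2,1)–@(3,1)= @(2,1)–@(3,0)= %(2,2)–@(2,3)≠ %(2,2)–@(3,3)≠ %(2,2)–@(3,1)≠ @(2,3)–@(3,3)=  → 4/10 unlike.
Row 3: @(3,0)–@(3,1)= @(3,0)–%(4,0)≠ @(3,0)–%(4,1)≠ @(3,1)–%(4,1)≠ @(3,1)–@(4,2)= @(3,1)–%(4,0)≠ @(3,3)–@(4,3)= @(3,3)–@(4,2)=  → 4/8 unlike.
Row 4: %(4,0)–%(4,1)= %(4,0)–@(5,0)≠ %(4,1)–@(4,2)≠ %(4,1)–@(5,0)≠ @(4,2)–@(4,3)= @(4,2)–%(5,3)≠ @(4,3)–%(5,3)≠  → 5/7 unlike.
Total adjacent occupied pairs: 51; unlike-type pairs: 26.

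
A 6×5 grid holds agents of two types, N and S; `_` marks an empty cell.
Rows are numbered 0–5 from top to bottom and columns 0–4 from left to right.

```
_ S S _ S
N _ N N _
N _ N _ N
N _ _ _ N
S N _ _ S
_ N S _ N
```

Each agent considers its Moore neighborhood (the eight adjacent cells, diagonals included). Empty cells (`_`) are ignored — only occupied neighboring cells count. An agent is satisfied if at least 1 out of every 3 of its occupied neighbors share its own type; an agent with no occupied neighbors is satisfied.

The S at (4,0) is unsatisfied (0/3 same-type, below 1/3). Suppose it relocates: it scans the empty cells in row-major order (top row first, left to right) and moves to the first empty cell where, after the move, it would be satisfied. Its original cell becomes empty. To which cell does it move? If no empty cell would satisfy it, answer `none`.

(0,0)

Vacating (4,0). Empty cells in order:
  (0,0): 1/2 same-type → satisfied — stop here.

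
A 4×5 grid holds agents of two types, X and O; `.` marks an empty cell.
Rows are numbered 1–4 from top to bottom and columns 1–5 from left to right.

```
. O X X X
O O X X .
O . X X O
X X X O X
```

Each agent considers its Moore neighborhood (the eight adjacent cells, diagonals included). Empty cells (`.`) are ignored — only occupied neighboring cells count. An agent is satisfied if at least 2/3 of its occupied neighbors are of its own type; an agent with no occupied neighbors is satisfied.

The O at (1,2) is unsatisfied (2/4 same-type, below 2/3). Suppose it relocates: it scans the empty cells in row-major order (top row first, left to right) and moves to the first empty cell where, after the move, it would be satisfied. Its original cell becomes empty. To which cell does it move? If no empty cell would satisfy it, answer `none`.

(1,1)

Vacating (1,2). Empty cells in order:
  (1,1): 2/2 same-type → satisfied — stop here.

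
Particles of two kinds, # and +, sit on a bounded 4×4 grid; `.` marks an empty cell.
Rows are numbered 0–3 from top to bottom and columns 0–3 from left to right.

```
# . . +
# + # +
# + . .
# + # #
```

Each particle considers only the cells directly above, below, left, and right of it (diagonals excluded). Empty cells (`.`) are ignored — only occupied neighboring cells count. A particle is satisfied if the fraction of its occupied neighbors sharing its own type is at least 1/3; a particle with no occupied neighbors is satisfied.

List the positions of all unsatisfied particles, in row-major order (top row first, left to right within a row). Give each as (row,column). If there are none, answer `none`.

(1,2)

Row 0: (0,0)# 1/1 ok · (0,3)+ 1/1 ok
Row 1: (1,0)# 2/3 ok · (1,1)+ 1/3 ok · (1,2)# 0/2 unhappy · (1,3)+ 1/2 ok
Row 2: (2,0)# 2/3 ok · (2,1)+ 2/3 ok
Row 3: (3,0)# 1/2 ok · (3,1)+ 1/3 ok · (3,2)# 1/2 ok · (3,3)# 1/1 ok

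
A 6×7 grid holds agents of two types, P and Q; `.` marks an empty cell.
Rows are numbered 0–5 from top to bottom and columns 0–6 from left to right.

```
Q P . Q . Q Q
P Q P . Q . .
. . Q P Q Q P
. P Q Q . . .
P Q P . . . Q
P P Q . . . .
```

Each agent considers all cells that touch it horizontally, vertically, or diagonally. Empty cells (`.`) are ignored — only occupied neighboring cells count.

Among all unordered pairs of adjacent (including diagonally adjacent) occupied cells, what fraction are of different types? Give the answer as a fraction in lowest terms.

24/47

Scan each occupied cell's neighbors to the right and below (and the two forward diagonals) so each pair is counted once.
Row 0: Q(0,0)–P(0,1)≠ Q(0,0)–P(1,0)≠ Q(0,0)–Q(1,1)= P(0,1)–Q(1,1)≠ P(0,1)–P(1,2)= P(0,1)–P(1,0)= Q(0,3)–Q(1,4)= Q(0,3)–P(1,2)≠ Q(0,5)–Q(0,6)= Q(0,5)–Q(1,4)=  → 4/10 unlike.
Row 1: P(1,0)–Q(1,1)≠ Q(1,1)–P(1,2)≠ Q(1,1)–Q(2,2)= P(1,2)–Q(2,2)≠ P(1,2)–P(2,3)= Q(1,4)–Q(2,4)= Q(1,4)–Q(2,5)= Q(1,4)–P(2,3)≠  → 4/8 unlike.
Row 2: Q(2,2)–P(2,3)≠ Q(2,2)–Q(3,2)= Q(2,2)–Q(3,3)= Q(2,2)–P(3,1)≠ P(2,3)–Q(2,4)≠ P(2,3)–Q(3,3)≠ P(2,3)–Q(3,2)≠ Q(2,4)–Q(2,5)= Q(2,4)–Q(3,3)= Q(2,5)–P(2,6)≠  → 6/10 unlike.
Row 3: P(3,1)–Q(3,2)≠ P(3,1)–Q(4,1)≠ P(3,1)–P(4,2)= P(3,1)–P(4,0)= Q(3,2)–Q(3,3)= Q(3,2)–P(4,2)≠ Q(3,2)–Q(4,1)= Q(3,3)–P(4,2)≠  → 4/8 unlike.
Row 4: P(4,0)–Q(4,1)≠ P(4,0)–P(5,0)= P(4,0)–P(5,1)= Q(4,1)–P(4,2)≠ Q(4,1)–P(5,1)≠ Q(4,1)–Q(5,2)= Q(4,1)–P(5,0)≠ P(4,2)–Q(5,2)≠ P(4,2)–P(5,1)=  → 5/9 unlike.
Row 5: P(5,0)–P(5,1)= P(5,1)–Q(5,2)≠  → 1/2 unlike.
Total adjacent occupied pairs: 47; unlike-type pairs: 24.
24/47 is already in lowest terms.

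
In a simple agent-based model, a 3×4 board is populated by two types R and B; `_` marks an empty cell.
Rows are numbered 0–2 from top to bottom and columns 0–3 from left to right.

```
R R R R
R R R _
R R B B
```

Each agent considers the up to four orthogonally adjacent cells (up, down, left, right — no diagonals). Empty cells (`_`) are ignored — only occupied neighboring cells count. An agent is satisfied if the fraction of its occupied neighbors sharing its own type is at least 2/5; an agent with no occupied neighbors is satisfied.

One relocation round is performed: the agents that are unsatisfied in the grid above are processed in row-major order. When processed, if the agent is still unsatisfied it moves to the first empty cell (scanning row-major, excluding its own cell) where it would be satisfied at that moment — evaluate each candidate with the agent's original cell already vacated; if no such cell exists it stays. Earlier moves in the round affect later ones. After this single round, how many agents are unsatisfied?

1

Initially unsatisfied (in order): (2,2).
  (2,2): no empty cell satisfies it; stays.
Resulting grid:
R R R R
R R R _
R R B B
Unsatisfied now: (2,2).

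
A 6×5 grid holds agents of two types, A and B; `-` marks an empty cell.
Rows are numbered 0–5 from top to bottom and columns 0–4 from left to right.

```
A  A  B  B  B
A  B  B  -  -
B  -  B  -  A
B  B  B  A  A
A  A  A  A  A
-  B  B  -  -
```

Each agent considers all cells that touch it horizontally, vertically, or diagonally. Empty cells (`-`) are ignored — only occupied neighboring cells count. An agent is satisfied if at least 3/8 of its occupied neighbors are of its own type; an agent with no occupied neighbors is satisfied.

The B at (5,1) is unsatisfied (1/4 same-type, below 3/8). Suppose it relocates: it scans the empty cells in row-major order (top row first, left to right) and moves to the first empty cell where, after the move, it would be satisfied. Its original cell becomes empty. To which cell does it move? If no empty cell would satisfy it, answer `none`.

Vacating (5,1). Empty cells in order:
  (1,3): 5/6 same-type → satisfied — stop here.

(1,3)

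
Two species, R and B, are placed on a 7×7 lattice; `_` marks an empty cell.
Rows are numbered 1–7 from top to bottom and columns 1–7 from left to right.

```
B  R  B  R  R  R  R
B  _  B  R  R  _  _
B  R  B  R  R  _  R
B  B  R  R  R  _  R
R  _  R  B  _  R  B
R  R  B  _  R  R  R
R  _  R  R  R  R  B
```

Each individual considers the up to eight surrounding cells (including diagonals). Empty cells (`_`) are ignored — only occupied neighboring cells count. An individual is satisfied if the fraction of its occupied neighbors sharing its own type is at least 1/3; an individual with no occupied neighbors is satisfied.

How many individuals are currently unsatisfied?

9

(1,1)B 1/2 ok
(1,2)R 0/4 unhappy
(1,3)B 1/4 unhappy
(1,4)R 3/5 ok
(1,5)R 4/4 ok
(1,6)R 3/3 ok
(1,7)R 1/1 ok
(2,1)B 2/4 ok
(2,3)B 2/7 unhappy
(2,4)R 5/8 ok
(2,5)R 6/6 ok
(3,1)B 3/4 ok
(3,2)R 1/7 unhappy
(3,3)B 2/7 unhappy
(3,4)R 6/8 ok
(3,5)R 5/5 ok
(3,7)R 1/1 ok
(4,1)B 2/4 ok
(4,2)B 3/7 ok
(4,3)R 4/7 ok
(4,4)R 5/7 ok
(4,5)R 4/5 ok
(4,7)R 2/3 ok
(5,1)R 2/4 ok
(5,3)R 3/6 ok
(5,4)B 1/6 unhappy
(5,6)R 5/6 ok
(5,7)B 0/4 unhappy
(6,1)R 3/3 ok
(6,2)R 5/6 ok
(6,3)B 1/5 unhappy
(6,5)R 5/6 ok
(6,6)R 5/7 ok
(6,7)R 3/5 ok
(7,1)R 2/2 ok
(7,3)R 2/3 ok
(7,4)R 3/4 ok
(7,5)R 4/4 ok
(7,6)R 4/5 ok
(7,7)B 0/3 unhappy
Unsatisfied: (1,2), (1,3), (2,3), (3,2), (3,3), (5,4), (5,7), (6,3), (7,7) — 9 in total.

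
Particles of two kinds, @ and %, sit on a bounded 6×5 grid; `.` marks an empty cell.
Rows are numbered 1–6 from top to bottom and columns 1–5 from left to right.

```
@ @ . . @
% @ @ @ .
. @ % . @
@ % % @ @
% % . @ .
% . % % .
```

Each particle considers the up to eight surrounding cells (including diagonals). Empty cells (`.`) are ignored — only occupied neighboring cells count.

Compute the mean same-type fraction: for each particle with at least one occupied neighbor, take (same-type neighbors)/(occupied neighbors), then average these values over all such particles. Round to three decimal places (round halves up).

Row 1: (1,1)@ 2/3 · (1,2)@ 3/4 · (1,5)@ 1/1
Row 2: (2,1)% 0/4 · (2,2)@ 4/6 · (2,3)@ 4/5 · (2,4)@ 3/4
Row 3: (3,2)@ 3/7 · (3,3)% 2/7 · (3,5)@ 3/3
Row 4: (4,1)@ 1/4 · (4,2)% 4/6 · (4,3)% 3/6 · (4,4)@ 3/5 · (4,5)@ 3/3
Row 5: (5,1)% 3/4 · (5,2)% 5/6 · (5,4)@ 2/5
Row 6: (6,1)% 2/2 · (6,3)% 2/3 · (6,4)% 1/2
Sum over 21 particles: 2/3 + 3/4 + 1/1 + 0/4 + 4/6 + 4/5 + 3/4 + 3/7 + 2/7 + 3/3 + 1/4 + 4/6 + 3/6 + 3/5 + 3/3 + 3/4 + 5/6 + 2/5 + 2/2 + 2/3 + 1/2 = 473/35; mean = 473/35 ÷ 21 = 473/735 = 0.643537… → 0.644.

0.644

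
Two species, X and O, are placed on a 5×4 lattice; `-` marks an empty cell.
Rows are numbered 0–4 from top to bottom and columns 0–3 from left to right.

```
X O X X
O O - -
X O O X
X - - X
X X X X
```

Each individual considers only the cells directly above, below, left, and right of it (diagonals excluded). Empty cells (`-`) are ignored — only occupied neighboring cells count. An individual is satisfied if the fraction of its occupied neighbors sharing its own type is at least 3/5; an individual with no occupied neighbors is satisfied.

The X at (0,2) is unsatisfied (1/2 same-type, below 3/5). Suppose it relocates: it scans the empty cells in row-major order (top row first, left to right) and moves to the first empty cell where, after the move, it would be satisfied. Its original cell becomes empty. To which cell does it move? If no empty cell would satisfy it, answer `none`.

(1,3)

Vacating (0,2). Empty cells in order:
  (1,2): 0/2 same-type → still unsatisfied.
  (1,3): 2/2 same-type → satisfied — stop here.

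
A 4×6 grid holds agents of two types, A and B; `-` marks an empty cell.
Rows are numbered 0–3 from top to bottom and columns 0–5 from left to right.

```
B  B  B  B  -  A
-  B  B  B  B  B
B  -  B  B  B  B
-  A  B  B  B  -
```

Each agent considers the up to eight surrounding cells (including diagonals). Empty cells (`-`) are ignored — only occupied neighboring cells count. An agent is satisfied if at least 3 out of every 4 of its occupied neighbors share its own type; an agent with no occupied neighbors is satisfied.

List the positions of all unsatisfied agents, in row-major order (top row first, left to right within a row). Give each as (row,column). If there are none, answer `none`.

(0,5), (2,0), (3,1)

Row 0: (0,0)B 2/2 ok · (0,1)B 4/4 ok · (0,2)B 5/5 ok · (0,3)B 4/4 ok · (0,5)A 0/2 unhappy
Row 1: (1,1)B 6/6 ok · (1,2)B 7/7 ok · (1,3)B 7/7 ok · (1,4)B 6/7 ok · (1,5)B 3/4 ok
Row 2: (2,0)B 1/2 unhappy · (2,2)B 6/7 ok · (2,3)B 8/8 ok · (2,4)B 7/7 ok · (2,5)B 4/4 ok
Row 3: (3,1)A 0/3 unhappy · (3,2)B 3/4 ok · (3,3)B 5/5 ok · (3,4)B 4/4 ok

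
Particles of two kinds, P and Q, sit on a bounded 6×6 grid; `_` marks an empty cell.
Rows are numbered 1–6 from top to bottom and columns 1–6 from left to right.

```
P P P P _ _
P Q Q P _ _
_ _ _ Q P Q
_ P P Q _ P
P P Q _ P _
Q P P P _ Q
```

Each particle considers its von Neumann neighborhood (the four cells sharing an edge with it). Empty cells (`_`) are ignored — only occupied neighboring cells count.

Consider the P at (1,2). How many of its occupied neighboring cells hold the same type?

Occupied neighbors of (1,2): (2,2)=Q, (1,1)=P, (1,3)=P.
Same type (P): 2 of 3.

2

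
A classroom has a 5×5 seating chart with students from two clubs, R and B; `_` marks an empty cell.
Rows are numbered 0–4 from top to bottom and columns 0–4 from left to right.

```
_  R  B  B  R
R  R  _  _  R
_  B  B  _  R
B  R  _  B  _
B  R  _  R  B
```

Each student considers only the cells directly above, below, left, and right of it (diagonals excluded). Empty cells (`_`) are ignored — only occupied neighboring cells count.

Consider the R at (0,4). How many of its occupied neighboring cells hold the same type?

Occupied neighbors of (0,4): (1,4)=R, (0,3)=B.
Same type (R): 1 of 2.

1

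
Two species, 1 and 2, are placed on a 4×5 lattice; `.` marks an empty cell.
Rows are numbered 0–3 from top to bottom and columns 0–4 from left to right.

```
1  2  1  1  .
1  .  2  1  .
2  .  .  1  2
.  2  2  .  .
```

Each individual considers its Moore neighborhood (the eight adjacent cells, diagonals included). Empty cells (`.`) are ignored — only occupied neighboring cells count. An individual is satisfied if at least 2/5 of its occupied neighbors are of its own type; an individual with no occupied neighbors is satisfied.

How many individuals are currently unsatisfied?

(0,0)1 1/2 ✓
(0,1)2 1/4 ✗
(0,2)1 2/4 ✓
(0,3)1 2/3 ✓
(1,0)1 1/3 ✗
(1,2)2 1/5 ✗
(1,3)1 3/5 ✓
(2,0)2 1/2 ✓
(2,3)1 1/4 ✗
(2,4)2 0/2 ✗
(3,1)2 2/2 ✓
(3,2)2 1/2 ✓
Unsatisfied: (0,1), (1,0), (1,2), (2,3), (2,4) — 5 in total.

5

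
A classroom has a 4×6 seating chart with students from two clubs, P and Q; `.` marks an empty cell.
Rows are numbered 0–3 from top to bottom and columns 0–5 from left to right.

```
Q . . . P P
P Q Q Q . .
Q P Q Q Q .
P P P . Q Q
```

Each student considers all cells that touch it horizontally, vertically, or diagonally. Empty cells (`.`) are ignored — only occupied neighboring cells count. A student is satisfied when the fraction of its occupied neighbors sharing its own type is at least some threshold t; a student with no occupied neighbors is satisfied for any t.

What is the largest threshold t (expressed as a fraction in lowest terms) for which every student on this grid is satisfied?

Row 0: (0,0)Q 1/2 · (0,4)P 1/2 · (0,5)P 1/1
Row 1: (1,0)P 1/4 · (1,1)Q 4/6 · (1,2)Q 4/5 · (1,3)Q 4/5
Row 2: (2,0)Q 1/5 · (2,1)P 4/8 · (2,2)Q 4/7 · (2,3)Q 5/6 · (2,4)Q 4/4
Row 3: (3,0)P 2/3 · (3,1)P 3/5 · (3,2)P 2/4 · (3,4)Q 3/3 · (3,5)Q 2/2
The smallest same-type fraction is 1/5 at (2,0), which reduces to 1/5. Any threshold above that leaves this student unsatisfied.

1/5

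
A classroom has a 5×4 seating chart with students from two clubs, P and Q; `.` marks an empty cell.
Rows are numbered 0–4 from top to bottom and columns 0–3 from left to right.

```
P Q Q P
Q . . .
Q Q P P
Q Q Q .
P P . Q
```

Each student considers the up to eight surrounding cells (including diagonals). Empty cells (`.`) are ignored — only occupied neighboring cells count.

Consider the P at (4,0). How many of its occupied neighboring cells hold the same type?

Occupied neighbors of (4,0): (3,0)=Q, (3,1)=Q, (4,1)=P.
Same type (P): 1 of 3.

1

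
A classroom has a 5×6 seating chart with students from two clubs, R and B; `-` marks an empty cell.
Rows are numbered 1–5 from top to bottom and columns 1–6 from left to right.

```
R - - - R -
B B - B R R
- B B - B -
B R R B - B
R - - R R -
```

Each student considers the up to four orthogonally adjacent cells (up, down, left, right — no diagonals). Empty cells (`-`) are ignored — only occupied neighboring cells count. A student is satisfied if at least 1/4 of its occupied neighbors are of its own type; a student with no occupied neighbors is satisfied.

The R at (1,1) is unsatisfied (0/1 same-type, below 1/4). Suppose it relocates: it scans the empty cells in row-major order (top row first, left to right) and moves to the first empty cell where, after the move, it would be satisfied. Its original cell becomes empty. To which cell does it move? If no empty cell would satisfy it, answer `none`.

(1,3)

Vacating (1,1). Empty cells in order:
  (1,2): 0/1 same-type → still unsatisfied.
  (1,3): 0/0 same-type → satisfied — stop here.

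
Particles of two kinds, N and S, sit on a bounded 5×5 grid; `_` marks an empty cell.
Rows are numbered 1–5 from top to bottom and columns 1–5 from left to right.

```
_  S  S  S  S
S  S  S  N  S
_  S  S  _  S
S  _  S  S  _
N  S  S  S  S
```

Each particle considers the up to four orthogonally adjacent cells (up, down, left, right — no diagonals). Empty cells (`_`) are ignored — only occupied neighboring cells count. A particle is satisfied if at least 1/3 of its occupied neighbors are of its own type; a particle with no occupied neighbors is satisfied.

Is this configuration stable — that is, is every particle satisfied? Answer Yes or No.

No

(1,2)S 2/2 ok
(1,3)S 3/3 ok
(1,4)S 2/3 ok
(1,5)S 2/2 ok
(2,1)S 1/1 ok
(2,2)S 4/4 ok
(2,3)S 3/4 ok
(2,4)N 0/3 unhappy
(2,5)S 2/3 ok
(3,2)S 2/2 ok
(3,3)S 3/3 ok
(3,5)S 1/1 ok
(4,1)S 0/1 unhappy
(4,3)S 3/3 ok
(4,4)S 2/2 ok
(5,1)N 0/2 unhappy
(5,2)S 1/2 ok
(5,3)S 3/3 ok
(5,4)S 3/3 ok
(5,5)S 1/1 ok
For instance (2,4) has only 0/3 same-type neighbors, below 1/3.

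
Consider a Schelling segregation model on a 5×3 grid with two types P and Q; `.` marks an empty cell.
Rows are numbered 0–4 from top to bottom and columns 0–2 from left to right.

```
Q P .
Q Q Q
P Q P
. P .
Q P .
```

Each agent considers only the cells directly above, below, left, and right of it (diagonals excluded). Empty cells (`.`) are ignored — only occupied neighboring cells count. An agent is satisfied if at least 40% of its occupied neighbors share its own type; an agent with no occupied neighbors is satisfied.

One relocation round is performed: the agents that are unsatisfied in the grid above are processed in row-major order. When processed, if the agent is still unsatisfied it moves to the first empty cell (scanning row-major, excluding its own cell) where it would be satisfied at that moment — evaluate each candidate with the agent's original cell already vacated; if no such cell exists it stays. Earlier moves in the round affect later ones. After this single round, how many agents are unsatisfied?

0

Initially unsatisfied (in order): (0,1), (2,0), (2,1), (2,2), (4,0).
  (0,1) → (3,0).
  (2,0) → (3,2).
  (2,1) → (0,1).
  (2,2): now satisfied by earlier moves; stays.
  (4,0) → (0,2).
Resulting grid:
Q Q Q
Q Q Q
. . P
P P P
. P .
All satisfied now.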